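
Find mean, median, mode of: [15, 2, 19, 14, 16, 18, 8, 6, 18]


Sorted: [2, 6, 8, 14, 15, 16, 18, 18, 19]
Mean = 116/9
Median = 15
Freq: {15: 1, 2: 1, 19: 1, 14: 1, 16: 1, 18: 2, 8: 1, 6: 1}
Mode: [18]

Mean=116/9, Median=15, Mode=18


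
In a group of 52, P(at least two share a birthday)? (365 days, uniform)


P(all different) = Π(365-i)/365 for i=0..51
= 0.021995
P(match) = 1 - 0.021995 = 0.978005

P ≈ 0.9780 ≈ 97.80%


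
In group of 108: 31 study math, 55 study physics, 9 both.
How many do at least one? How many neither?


|A∪B| = 31+55-9 = 77
Neither = 108-77 = 31

At least one: 77; Neither: 31


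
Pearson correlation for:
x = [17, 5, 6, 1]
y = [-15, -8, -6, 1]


n=4, Σx=29, Σy=-28, Σxy=-330, Σx²=351, Σy²=326
r = (4×(-330) - 29×(-28))/√((4×351 - 29²)(4×326 - (-28)²))
= -508/√(563×520) = -508/√292760 ≈ -508/541.0730 ≈ -0.9389

r ≈ -0.9389


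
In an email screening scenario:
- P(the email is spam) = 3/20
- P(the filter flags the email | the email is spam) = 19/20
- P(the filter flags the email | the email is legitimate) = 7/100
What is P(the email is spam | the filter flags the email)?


Using Bayes' theorem:
P(A|B) = P(B|A)·P(A) / P(B)

P(the filter flags the email) = 19/20 × 3/20 + 7/100 × 17/20
= 57/400 + 119/2000 = 101/500

P(the email is spam|the filter flags the email) = (57/400) / (101/500) = 285/404

P(the email is spam|the filter flags the email) = 285/404 ≈ 70.54%


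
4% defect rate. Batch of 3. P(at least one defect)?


P(all good) = (24/25)^3 = 13824/15625
P(≥1 defect) = 1801/15625

P = 1801/15625 ≈ 11.53%


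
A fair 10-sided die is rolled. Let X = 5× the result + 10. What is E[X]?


E[die] = (1+10)/2 = 11/2
E[X] = 5×11/2 + 10 = 75/2

E[X] = 75/2


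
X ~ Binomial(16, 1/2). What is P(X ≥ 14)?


P(X ≥ 14) = Σ P(X=i) for i=14..16
P(X=14) = 15/8192
P(X=15) = 1/4096
P(X=16) = 1/65536
Sum = 137/65536

P(X ≥ 14) = 137/65536 ≈ 0.21%


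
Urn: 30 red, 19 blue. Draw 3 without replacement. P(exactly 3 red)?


Hypergeometric: C(30,3)×C(19,0)/C(49,3)
= 4060×1/18424 = 145/658

P(X=3) = 145/658 ≈ 22.04%


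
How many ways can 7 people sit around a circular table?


Circular arrangements of 7 distinct objects: fix one position to break rotational symmetry.
(n-1)! = 6! = 720

720


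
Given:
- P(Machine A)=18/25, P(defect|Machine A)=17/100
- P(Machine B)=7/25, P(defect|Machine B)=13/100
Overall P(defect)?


P(B) = Σ P(B|Aᵢ)×P(Aᵢ)
  17/100×18/25 = 153/1250
  13/100×7/25 = 91/2500
Sum = 397/2500

P(defect) = 397/2500 ≈ 15.88%


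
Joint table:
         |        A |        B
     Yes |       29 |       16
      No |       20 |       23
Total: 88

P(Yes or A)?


P(Yes∨A) = P(Yes) + P(A) - P(Yes∧A)
= (45 + 49 - 29)/88 = 65/88

P = 65/88 ≈ 73.86%


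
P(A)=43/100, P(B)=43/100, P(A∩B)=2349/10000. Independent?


P(A)×P(B) = 1849/10000
P(A∩B) = 2349/10000
Not equal → NOT independent

No, not independent


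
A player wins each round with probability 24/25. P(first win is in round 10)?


Geometric: P(X=10) = (1-p)^(k-1)×p = (1/25)^9×24/25 = 24/95367431640625

P(X=10) = 24/95367431640625 ≈ 0.00%


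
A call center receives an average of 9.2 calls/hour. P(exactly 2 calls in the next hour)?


Poisson(λ=9.2): P(X=2) = e^(-λ)×λ^k/k!
= e^(-9.2) × 9.2^2 / 2!
≈ 0.0001010394018 × 84.64 / 2 ≈ 0.004276

P(X=2) ≈ 0.004276 ≈ 0.43%


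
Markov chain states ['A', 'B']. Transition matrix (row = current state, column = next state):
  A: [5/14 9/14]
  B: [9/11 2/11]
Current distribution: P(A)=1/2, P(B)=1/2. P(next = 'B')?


P(next=B) = Σᵢ P(now=i)×P(i→B)
= 1/2×9/14 + 1/2×2/11
= 9/28 + 1/11 = 127/308

P = 127/308 ≈ 0.4123


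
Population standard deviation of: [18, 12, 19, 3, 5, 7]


Mean = 64/6 = 32/3
  (18-32/3)²=484/9
  (12-32/3)²=16/9
  (19-32/3)²=625/9
  (3-32/3)²=529/9
  (5-32/3)²=289/9
  (7-32/3)²=121/9
Σ(x-μ)² = 688/3
σ² = (688/3)/6 = 344/9

σ = √(344/9) ≈ 6.1824


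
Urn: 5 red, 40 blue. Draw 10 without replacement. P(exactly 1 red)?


Hypergeometric: C(5,1)×C(40,9)/C(45,10)
= 5×273438880/3190187286 = 6800/15867

P(X=1) = 6800/15867 ≈ 42.86%


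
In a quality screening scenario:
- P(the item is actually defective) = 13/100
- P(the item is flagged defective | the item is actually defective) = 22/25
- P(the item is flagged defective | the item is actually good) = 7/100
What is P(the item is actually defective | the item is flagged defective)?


Using Bayes' theorem:
P(A|B) = P(B|A)·P(A) / P(B)

P(the item is flagged defective) = 22/25 × 13/100 + 7/100 × 87/100
= 143/1250 + 609/10000 = 1753/10000

P(the item is actually defective|the item is flagged defective) = (143/1250) / (1753/10000) = 1144/1753

P(the item is actually defective|the item is flagged defective) = 1144/1753 ≈ 65.26%


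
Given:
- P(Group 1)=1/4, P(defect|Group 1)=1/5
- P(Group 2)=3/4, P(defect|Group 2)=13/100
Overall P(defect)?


P(B) = Σ P(B|Aᵢ)×P(Aᵢ)
  1/5×1/4 = 1/20
  13/100×3/4 = 39/400
Sum = 59/400

P(defect) = 59/400 ≈ 14.75%


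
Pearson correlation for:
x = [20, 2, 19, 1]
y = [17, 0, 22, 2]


n=4, Σx=42, Σy=41, Σxy=760, Σx²=766, Σy²=777
r = (4×760 - 42×41)/√((4×766 - 42²)(4×777 - 41²))
= 1318/√(1300×1427) = 1318/√1855100 ≈ 1318/1362.0206 ≈ 0.9677

r ≈ 0.9677


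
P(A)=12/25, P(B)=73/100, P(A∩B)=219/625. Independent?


P(A)×P(B) = 219/625
P(A∩B) = 219/625
Equal ✓ → Independent

Yes, independent


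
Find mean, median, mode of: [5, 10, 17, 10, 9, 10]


Sorted: [5, 9, 10, 10, 10, 17]
Mean = 61/6
Median = 10
Freq: {5: 1, 10: 3, 17: 1, 9: 1}
Mode: [10]

Mean=61/6, Median=10, Mode=10


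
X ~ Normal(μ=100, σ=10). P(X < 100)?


z = (100-100)/10 = 0.0
P(Z < 0.0) = 0.5000

P(X < 100) ≈ 0.5000


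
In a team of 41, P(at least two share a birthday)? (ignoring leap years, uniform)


P(all different) = Π(365-i)/365 for i=0..40
= 0.096848
P(match) = 1 - 0.096848 = 0.903152

P ≈ 0.9032 ≈ 90.32%


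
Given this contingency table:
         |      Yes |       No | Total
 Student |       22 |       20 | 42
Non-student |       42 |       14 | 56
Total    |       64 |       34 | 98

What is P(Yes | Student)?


P(Yes | Student) = 22/(22+20) = 22/42 = 11/21

P(Yes|Student) = 11/21 ≈ 52.38%


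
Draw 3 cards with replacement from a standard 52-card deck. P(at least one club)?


P(not a club) = 39/52 = 3/4
P(none in 3 draws) = (3/4)^3 = 27/64
P(≥1 club) = 1 - 27/64 = 37/64

P = 37/64 ≈ 57.81%


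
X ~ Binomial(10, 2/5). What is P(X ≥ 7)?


P(X ≥ 7) = Σ P(X=i) for i=7..10
P(X=7) = 82944/1953125
P(X=8) = 20736/1953125
P(X=9) = 3072/1953125
P(X=10) = 1024/9765625
Sum = 534784/9765625

P(X ≥ 7) = 534784/9765625 ≈ 5.48%


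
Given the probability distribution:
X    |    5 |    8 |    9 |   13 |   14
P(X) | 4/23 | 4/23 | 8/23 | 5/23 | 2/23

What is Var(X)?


E[X] = 217/23
E[X²] = 2241/23
Var(X) = E[X²] - (E[X])² = 2241/23 - 47089/529 = 4454/529

Var(X) = 4454/529 ≈ 8.4197


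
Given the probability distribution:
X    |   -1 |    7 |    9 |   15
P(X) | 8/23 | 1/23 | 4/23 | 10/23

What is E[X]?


E[X] = Σ x·P(X=x)
= (-1)×(8/23) + (7)×(1/23) + (9)×(4/23) + (15)×(10/23)
= 185/23

E[X] = 185/23


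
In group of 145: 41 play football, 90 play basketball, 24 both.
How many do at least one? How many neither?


|A∪B| = 41+90-24 = 107
Neither = 145-107 = 38

At least one: 107; Neither: 38


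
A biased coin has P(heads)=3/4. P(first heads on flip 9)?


Geometric: P(X=9) = (1-p)^(k-1)×p = (1/4)^8×3/4 = 3/262144

P(X=9) = 3/262144 ≈ 0.00%


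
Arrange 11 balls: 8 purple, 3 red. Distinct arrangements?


11!/(8!×3!) = 165

165


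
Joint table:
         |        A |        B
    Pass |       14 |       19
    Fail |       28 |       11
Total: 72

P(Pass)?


P(Pass) = (14+19)/72 = 33/72 = 11/24

P(Pass) = 11/24 ≈ 45.83%


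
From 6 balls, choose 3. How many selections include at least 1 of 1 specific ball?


Complement: C(6,3) - C(5,3) = 20 - 10 = 10

10


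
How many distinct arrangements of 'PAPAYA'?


Letters: 6, freq: {'P': 2, 'A': 3, 'Y': 1}
6!/(2!×3!×1!) = 720/12 = 60

60


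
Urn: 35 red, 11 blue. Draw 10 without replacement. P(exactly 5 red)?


Hypergeometric: C(35,5)×C(11,5)/C(46,10)
= 324632×462/4076350421 = 13634544/370577311

P(X=5) = 13634544/370577311 ≈ 3.68%


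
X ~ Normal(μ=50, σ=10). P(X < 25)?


z = (25-50)/10 = -2.5
P(Z < -2.5) = 0.0062

P(X < 25) ≈ 0.0062


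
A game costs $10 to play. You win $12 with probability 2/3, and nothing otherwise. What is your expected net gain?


E[gain] = (12-10)×2/3 + (-10)×1/3
= 4/3 - 10/3 = -2

Expected net gain = $-2 ≈ $-2.00


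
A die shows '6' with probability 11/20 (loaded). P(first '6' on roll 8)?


Geometric: P(X=8) = (1-p)^(k-1)×p = (9/20)^7×11/20 = 52612659/25600000000

P(X=8) = 52612659/25600000000 ≈ 0.21%


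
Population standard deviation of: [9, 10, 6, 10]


Mean = 35/4
  (9-35/4)²=1/16
  (10-35/4)²=25/16
  (6-35/4)²=121/16
  (10-35/4)²=25/16
Σ(x-μ)² = 43/4
σ² = (43/4)/4 = 43/16

σ = √(43/16) ≈ 1.6394


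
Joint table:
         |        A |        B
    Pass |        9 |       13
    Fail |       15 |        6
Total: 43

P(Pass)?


P(Pass) = (9+13)/43 = 22/43

P(Pass) = 22/43 ≈ 51.16%


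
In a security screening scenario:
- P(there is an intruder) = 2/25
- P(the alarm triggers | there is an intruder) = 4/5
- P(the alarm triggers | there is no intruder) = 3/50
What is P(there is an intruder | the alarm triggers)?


Using Bayes' theorem:
P(A|B) = P(B|A)·P(A) / P(B)

P(the alarm triggers) = 4/5 × 2/25 + 3/50 × 23/25
= 8/125 + 69/1250 = 149/1250

P(there is an intruder|the alarm triggers) = (8/125) / (149/1250) = 80/149

P(there is an intruder|the alarm triggers) = 80/149 ≈ 53.69%


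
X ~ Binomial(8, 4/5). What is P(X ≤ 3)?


P(X ≤ 3) = Σ P(X=i) for i=0..3
P(X=0) = 1/390625
P(X=1) = 32/390625
P(X=2) = 448/390625
P(X=3) = 3584/390625
Sum = 813/78125

P(X ≤ 3) = 813/78125 ≈ 1.04%


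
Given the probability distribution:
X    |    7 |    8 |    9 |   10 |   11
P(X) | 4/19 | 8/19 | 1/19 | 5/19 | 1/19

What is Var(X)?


E[X] = 162/19
E[X²] = 1410/19
Var(X) = E[X²] - (E[X])² = 1410/19 - 26244/361 = 546/361

Var(X) = 546/361 ≈ 1.5125


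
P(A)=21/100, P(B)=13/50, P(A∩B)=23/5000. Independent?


P(A)×P(B) = 273/5000
P(A∩B) = 23/5000
Not equal → NOT independent

No, not independent


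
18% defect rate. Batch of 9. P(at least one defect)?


P(all good) = (41/50)^9 = 327381934393961/1953125000000000
P(≥1 defect) = 1625743065606039/1953125000000000

P = 1625743065606039/1953125000000000 ≈ 83.24%


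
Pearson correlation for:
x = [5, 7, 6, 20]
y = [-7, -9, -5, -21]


n=4, Σx=38, Σy=-42, Σxy=-548, Σx²=510, Σy²=596
r = (4×(-548) - 38×(-42))/√((4×510 - 38²)(4×596 - (-42)²))
= -596/√(596×620) = -596/√369520 ≈ -596/607.8816 ≈ -0.9805

r ≈ -0.9805


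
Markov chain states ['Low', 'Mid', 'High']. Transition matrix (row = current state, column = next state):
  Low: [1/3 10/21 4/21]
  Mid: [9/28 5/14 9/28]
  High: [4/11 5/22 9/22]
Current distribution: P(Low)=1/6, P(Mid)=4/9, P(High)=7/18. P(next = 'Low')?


P(next=Low) = Σᵢ P(now=i)×P(i→Low)
= 1/6×1/3 + 4/9×9/28 + 7/18×4/11
= 1/18 + 1/7 + 14/99 = 157/462

P = 157/462 ≈ 0.3398


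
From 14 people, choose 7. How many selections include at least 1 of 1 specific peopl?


Complement: C(14,7) - C(13,7) = 3432 - 1716 = 1716

1716


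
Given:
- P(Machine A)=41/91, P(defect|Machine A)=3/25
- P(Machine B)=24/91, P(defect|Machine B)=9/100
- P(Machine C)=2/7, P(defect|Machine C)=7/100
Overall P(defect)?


P(B) = Σ P(B|Aᵢ)×P(Aᵢ)
  3/25×41/91 = 123/2275
  9/100×24/91 = 54/2275
  7/100×2/7 = 1/50
Sum = 89/910

P(defect) = 89/910 ≈ 9.78%


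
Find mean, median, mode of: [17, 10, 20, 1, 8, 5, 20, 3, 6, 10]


Sorted: [1, 3, 5, 6, 8, 10, 10, 17, 20, 20]
Mean = 100/10 = 10
Median = 9
Freq: {17: 1, 10: 2, 20: 2, 1: 1, 8: 1, 5: 1, 3: 1, 6: 1}
Mode: [10, 20]

Mean=10, Median=9, Mode=[10, 20]


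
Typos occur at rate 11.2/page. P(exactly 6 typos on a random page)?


Poisson(λ=11.2): P(X=6) = e^(-λ)×λ^k/k!
= e^(-11.2) × 11.2^6 / 6!
≈ 1.367419607e-05 × 1973822.68518 / 720 ≈ 0.037487

P(X=6) ≈ 0.037487 ≈ 3.75%


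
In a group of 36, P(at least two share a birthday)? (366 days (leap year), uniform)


P(all different) = Π(366-i)/366 for i=0..35
= 0.168667
P(match) = 1 - 0.168667 = 0.831333

P ≈ 0.8313 ≈ 83.13%


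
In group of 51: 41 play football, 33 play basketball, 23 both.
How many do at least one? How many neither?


|A∪B| = 41+33-23 = 51
Neither = 51-51 = 0

At least one: 51; Neither: 0


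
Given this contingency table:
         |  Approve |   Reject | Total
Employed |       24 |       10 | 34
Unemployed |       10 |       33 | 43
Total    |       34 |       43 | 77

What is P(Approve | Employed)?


P(Approve | Employed) = 24/(24+10) = 24/34 = 12/17

P(Approve|Employed) = 12/17 ≈ 70.59%


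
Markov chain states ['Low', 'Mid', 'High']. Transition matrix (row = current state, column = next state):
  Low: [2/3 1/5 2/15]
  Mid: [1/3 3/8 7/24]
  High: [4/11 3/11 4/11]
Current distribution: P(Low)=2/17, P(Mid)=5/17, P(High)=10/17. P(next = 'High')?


P(next=High) = Σᵢ P(now=i)×P(i→High)
= 2/17×2/15 + 5/17×7/24 + 10/17×4/11
= 4/255 + 35/408 + 40/187 = 2359/7480

P = 2359/7480 ≈ 0.3154


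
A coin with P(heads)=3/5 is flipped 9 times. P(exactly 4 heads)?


Binomial: P(X=4) = C(9,4)×p^4×(1-p)^5
= 126 × 81/625 × 32/3125 = 326592/1953125

P(X=4) = 326592/1953125 ≈ 16.72%


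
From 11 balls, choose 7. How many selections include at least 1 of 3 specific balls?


Complement: C(11,7) - C(8,7) = 330 - 8 = 322

322


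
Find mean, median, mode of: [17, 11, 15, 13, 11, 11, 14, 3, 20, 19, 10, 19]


Sorted: [3, 10, 11, 11, 11, 13, 14, 15, 17, 19, 19, 20]
Mean = 163/12
Median = 27/2
Freq: {17: 1, 11: 3, 15: 1, 13: 1, 14: 1, 3: 1, 20: 1, 19: 2, 10: 1}
Mode: [11]

Mean=163/12, Median=27/2, Mode=11


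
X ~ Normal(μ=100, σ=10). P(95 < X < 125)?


z₁=(95-100)/10=-0.5, z₂=(125-100)/10=2.5
P = Φ(2.5) - Φ(-0.5) = 0.993790 - 0.308538 = 0.685252 ≈ 0.6853

P(95 < X < 125) ≈ 0.6853


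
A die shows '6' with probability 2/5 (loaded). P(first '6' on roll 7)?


Geometric: P(X=7) = (1-p)^(k-1)×p = (3/5)^6×2/5 = 1458/78125

P(X=7) = 1458/78125 ≈ 1.87%


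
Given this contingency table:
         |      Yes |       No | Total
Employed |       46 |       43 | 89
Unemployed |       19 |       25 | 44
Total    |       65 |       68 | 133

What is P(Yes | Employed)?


P(Yes | Employed) = 46/(46+43) = 46/89

P(Yes|Employed) = 46/89 ≈ 51.69%


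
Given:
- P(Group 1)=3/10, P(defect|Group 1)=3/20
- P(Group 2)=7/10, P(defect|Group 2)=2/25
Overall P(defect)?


P(B) = Σ P(B|Aᵢ)×P(Aᵢ)
  3/20×3/10 = 9/200
  2/25×7/10 = 7/125
Sum = 101/1000

P(defect) = 101/1000 ≈ 10.10%


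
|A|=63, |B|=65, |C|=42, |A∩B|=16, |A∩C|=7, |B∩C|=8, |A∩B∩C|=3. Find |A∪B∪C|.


|A∪B∪C| = 63+65+42-16-7-8+3 = 142

|A∪B∪C| = 142


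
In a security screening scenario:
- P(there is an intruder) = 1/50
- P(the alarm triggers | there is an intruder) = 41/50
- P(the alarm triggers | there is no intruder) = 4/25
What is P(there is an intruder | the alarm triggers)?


Using Bayes' theorem:
P(A|B) = P(B|A)·P(A) / P(B)

P(the alarm triggers) = 41/50 × 1/50 + 4/25 × 49/50
= 41/2500 + 98/625 = 433/2500

P(there is an intruder|the alarm triggers) = (41/2500) / (433/2500) = 41/433

P(there is an intruder|the alarm triggers) = 41/433 ≈ 9.47%


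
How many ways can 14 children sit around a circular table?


Circular arrangements of 14 distinct objects: fix one position to break rotational symmetry.
(n-1)! = 13! = 6227020800

6227020800


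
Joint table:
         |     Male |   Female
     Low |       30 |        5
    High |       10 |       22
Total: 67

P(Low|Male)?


P(Low|Male) = 30/(30+10) = 30/40 = 3/4

P = 3/4 ≈ 75.00%


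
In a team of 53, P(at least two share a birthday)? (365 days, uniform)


P(all different) = Π(365-i)/365 for i=0..52
= 0.018862
P(match) = 1 - 0.018862 = 0.981138

P ≈ 0.9811 ≈ 98.11%


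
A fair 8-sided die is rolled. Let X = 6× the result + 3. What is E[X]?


E[die] = (1+8)/2 = 9/2
E[X] = 6×9/2 + 3 = 30

E[X] = 30


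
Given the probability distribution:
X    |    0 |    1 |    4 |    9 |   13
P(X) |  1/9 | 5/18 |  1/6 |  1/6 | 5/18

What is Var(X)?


E[X] = 109/18
E[X²] = 1141/18
Var(X) = E[X²] - (E[X])² = 1141/18 - 11881/324 = 8657/324

Var(X) = 8657/324 ≈ 26.7191


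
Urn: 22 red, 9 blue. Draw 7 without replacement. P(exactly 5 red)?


Hypergeometric: C(22,5)×C(9,2)/C(31,7)
= 26334×36/2629575 = 105336/292175

P(X=5) = 105336/292175 ≈ 36.05%


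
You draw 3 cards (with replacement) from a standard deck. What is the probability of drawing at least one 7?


P(not a 7) = 48/52 = 12/13
P(none in 3 draws) = (12/13)^3 = 1728/2197
P(≥1 7) = 1 - 1728/2197 = 469/2197

P = 469/2197 ≈ 21.35%


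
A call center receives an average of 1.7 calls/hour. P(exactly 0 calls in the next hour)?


Poisson(λ=1.7): P(X=0) = e^(-λ)×λ^k/k!
= e^(-1.7) × 1.7^0 / 0!
≈ 0.1826835241 × 1 / 1 ≈ 0.182684

P(X=0) ≈ 0.182684 ≈ 18.27%


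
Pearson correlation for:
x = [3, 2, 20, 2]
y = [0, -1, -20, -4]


n=4, Σx=27, Σy=-25, Σxy=-410, Σx²=417, Σy²=417
r = (4×(-410) - 27×(-25))/√((4×417 - 27²)(4×417 - (-25)²))
= -965/√(939×1043) = -965/√979377 ≈ -965/989.6348 ≈ -0.9751

r ≈ -0.9751


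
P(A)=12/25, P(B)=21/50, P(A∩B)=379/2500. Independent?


P(A)×P(B) = 126/625
P(A∩B) = 379/2500
Not equal → NOT independent

No, not independent


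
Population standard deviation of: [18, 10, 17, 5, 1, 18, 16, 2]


Mean = 87/8
  (18-87/8)²=3249/64
  (10-87/8)²=49/64
  (17-87/8)²=2401/64
  (5-87/8)²=2209/64
  (1-87/8)²=6241/64
  (18-87/8)²=3249/64
  (16-87/8)²=1681/64
  (2-87/8)²=5041/64
Σ(x-μ)² = 3015/8
σ² = (3015/8)/8 = 3015/64

σ = √(3015/64) ≈ 6.8636


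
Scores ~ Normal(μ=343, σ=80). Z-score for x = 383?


z = (x - μ)/σ = (383 - 343)/80 = 0.5

z = 0.5


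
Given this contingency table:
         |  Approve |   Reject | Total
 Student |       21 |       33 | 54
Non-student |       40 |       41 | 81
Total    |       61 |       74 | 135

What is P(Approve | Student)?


P(Approve | Student) = 21/(21+33) = 21/54 = 7/18

P(Approve|Student) = 7/18 ≈ 38.89%


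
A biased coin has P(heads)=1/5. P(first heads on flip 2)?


Geometric: P(X=2) = (1-p)^(k-1)×p = (4/5)^1×1/5 = 4/25

P(X=2) = 4/25 ≈ 16.00%


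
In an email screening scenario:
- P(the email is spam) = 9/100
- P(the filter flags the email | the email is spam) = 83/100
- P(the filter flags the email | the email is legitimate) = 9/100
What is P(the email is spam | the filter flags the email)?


Using Bayes' theorem:
P(A|B) = P(B|A)·P(A) / P(B)

P(the filter flags the email) = 83/100 × 9/100 + 9/100 × 91/100
= 747/10000 + 819/10000 = 783/5000

P(the email is spam|the filter flags the email) = (747/10000) / (783/5000) = 83/174

P(the email is spam|the filter flags the email) = 83/174 ≈ 47.70%


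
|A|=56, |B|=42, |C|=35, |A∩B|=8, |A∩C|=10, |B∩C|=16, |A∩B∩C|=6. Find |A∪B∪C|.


|A∪B∪C| = 56+42+35-8-10-16+6 = 105

|A∪B∪C| = 105


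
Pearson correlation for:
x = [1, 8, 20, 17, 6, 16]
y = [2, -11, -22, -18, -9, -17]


n=6, Σx=68, Σy=-75, Σxy=-1158, Σx²=1046, Σy²=1303
r = (6×(-1158) - 68×(-75))/√((6×1046 - 68²)(6×1303 - (-75)²))
= -1848/√(1652×2193) = -1848/√3622836 ≈ -1848/1903.3749 ≈ -0.9709

r ≈ -0.9709


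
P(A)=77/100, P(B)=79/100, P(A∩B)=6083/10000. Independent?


P(A)×P(B) = 6083/10000
P(A∩B) = 6083/10000
Equal ✓ → Independent

Yes, independent


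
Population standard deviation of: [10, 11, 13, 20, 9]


Mean = 63/5
  (10-63/5)²=169/25
  (11-63/5)²=64/25
  (13-63/5)²=4/25
  (20-63/5)²=1369/25
  (9-63/5)²=324/25
Σ(x-μ)² = 386/5
σ² = (386/5)/5 = 386/25

σ = √(386/25) ≈ 3.9294


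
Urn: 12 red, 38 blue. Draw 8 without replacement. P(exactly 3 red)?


Hypergeometric: C(12,3)×C(38,5)/C(50,8)
= 220×501942/536878650 = 47804/232415

P(X=3) = 47804/232415 ≈ 20.57%


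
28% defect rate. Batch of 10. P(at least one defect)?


P(all good) = (18/25)^10 = 3570467226624/95367431640625
P(≥1 defect) = 91796964414001/95367431640625

P = 91796964414001/95367431640625 ≈ 96.26%


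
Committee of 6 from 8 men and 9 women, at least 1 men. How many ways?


Count by #men:
  1M,5W: C(8,1)×C(9,5)=1008
  2M,4W: C(8,2)×C(9,4)=3528
  3M,3W: C(8,3)×C(9,3)=4704
  4M,2W: C(8,4)×C(9,2)=2520
  5M,1W: C(8,5)×C(9,1)=504
  6M,0W: C(8,6)×C(9,0)=28
Total = 12292

12292


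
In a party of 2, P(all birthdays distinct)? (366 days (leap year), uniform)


P(all different) = Π(366-i)/366 for i=0..1
= (366/366)×(365/366)×...×(365/366)
= 0.997268

P ≈ 0.9973 ≈ 99.73%


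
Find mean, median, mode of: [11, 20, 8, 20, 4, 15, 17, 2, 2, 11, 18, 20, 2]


Sorted: [2, 2, 2, 4, 8, 11, 11, 15, 17, 18, 20, 20, 20]
Mean = 150/13
Median = 11
Freq: {11: 2, 20: 3, 8: 1, 4: 1, 15: 1, 17: 1, 2: 3, 18: 1}
Mode: [2, 20]

Mean=150/13, Median=11, Mode=[2, 20]


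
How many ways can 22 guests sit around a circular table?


Circular arrangements of 22 distinct objects: fix one position to break rotational symmetry.
(n-1)! = 21! = 51090942171709440000

51090942171709440000


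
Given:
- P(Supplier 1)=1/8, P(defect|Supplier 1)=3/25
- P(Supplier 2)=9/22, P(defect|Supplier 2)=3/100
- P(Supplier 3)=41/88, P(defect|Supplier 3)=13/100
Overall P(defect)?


P(B) = Σ P(B|Aᵢ)×P(Aᵢ)
  3/25×1/8 = 3/200
  3/100×9/22 = 27/2200
  13/100×41/88 = 533/8800
Sum = 773/8800

P(defect) = 773/8800 ≈ 8.78%


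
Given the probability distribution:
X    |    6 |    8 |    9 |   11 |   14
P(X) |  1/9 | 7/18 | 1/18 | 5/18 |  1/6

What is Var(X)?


E[X] = 29/3
E[X²] = 299/3
Var(X) = E[X²] - (E[X])² = 299/3 - 841/9 = 56/9

Var(X) = 56/9 ≈ 6.2222


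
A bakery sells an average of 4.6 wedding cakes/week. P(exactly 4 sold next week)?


Poisson(λ=4.6): P(X=4) = e^(-λ)×λ^k/k!
= e^(-4.6) × 4.6^4 / 4!
≈ 0.01005183574 × 447.7456 / 24 ≈ 0.187528

P(X=4) ≈ 0.187528 ≈ 18.75%


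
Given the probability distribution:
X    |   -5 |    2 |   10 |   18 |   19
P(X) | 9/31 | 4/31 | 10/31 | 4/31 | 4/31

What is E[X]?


E[X] = Σ x·P(X=x)
= (-5)×(9/31) + (2)×(4/31) + (10)×(10/31) + (18)×(4/31) + (19)×(4/31)
= 211/31

E[X] = 211/31


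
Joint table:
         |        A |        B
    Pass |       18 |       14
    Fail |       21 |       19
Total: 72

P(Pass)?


P(Pass) = (18+14)/72 = 32/72 = 4/9

P(Pass) = 4/9 ≈ 44.44%


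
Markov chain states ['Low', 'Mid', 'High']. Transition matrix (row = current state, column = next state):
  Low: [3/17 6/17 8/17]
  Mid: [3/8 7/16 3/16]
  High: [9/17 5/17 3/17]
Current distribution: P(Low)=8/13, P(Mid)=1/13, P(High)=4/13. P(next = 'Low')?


P(next=Low) = Σᵢ P(now=i)×P(i→Low)
= 8/13×3/17 + 1/13×3/8 + 4/13×9/17
= 24/221 + 3/104 + 36/221 = 531/1768

P = 531/1768 ≈ 0.3003


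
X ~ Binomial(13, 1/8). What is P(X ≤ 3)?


P(X ≤ 3) = Σ P(X=i) for i=0..3
P(X=0) = 96889010407/549755813888
P(X=1) = 179936733613/549755813888
P(X=2) = 77115742977/274877906944
P(X=3) = 40393960607/274877906944
Sum = 127961287797/137438953472

P(X ≤ 3) = 127961287797/137438953472 ≈ 93.10%


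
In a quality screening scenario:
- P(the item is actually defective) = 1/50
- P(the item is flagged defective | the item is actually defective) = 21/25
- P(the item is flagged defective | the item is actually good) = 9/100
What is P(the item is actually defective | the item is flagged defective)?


Using Bayes' theorem:
P(A|B) = P(B|A)·P(A) / P(B)

P(the item is flagged defective) = 21/25 × 1/50 + 9/100 × 49/50
= 21/1250 + 441/5000 = 21/200

P(the item is actually defective|the item is flagged defective) = (21/1250) / (21/200) = 4/25

P(the item is actually defective|the item is flagged defective) = 4/25 ≈ 16.00%


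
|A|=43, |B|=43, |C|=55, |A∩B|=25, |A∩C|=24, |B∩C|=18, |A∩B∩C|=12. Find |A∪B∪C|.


|A∪B∪C| = 43+43+55-25-24-18+12 = 86

|A∪B∪C| = 86


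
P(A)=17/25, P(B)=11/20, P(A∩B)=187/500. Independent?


P(A)×P(B) = 187/500
P(A∩B) = 187/500
Equal ✓ → Independent

Yes, independent


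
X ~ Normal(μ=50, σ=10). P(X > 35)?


z = (35-50)/10 = -1.5
P(X > 35) = 1 - P(Z ≤ -1.5) = 1 - 0.0668 = 0.9332

P(X > 35) ≈ 0.9332


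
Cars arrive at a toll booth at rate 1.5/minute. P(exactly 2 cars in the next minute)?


Poisson(λ=1.5): P(X=2) = e^(-λ)×λ^k/k!
= e^(-1.5) × 1.5^2 / 2!
≈ 0.2231301601 × 2.25 / 2 ≈ 0.251021

P(X=2) ≈ 0.251021 ≈ 25.10%


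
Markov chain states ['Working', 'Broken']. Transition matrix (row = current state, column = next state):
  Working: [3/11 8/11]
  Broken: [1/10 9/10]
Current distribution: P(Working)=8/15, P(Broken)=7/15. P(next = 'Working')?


P(next=Working) = Σᵢ P(now=i)×P(i→Working)
= 8/15×3/11 + 7/15×1/10
= 8/55 + 7/150 = 317/1650

P = 317/1650 ≈ 0.1921


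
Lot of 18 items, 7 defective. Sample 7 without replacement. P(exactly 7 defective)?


Hypergeometric: C(7,7)×C(11,0)/C(18,7)
= 1×1/31824 = 1/31824

P(X=7) = 1/31824 ≈ 0.00%


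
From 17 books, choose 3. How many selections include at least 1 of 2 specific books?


Complement: C(17,3) - C(15,3) = 680 - 455 = 225

225


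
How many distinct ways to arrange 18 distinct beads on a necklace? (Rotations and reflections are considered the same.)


Free circular arrangements: rotations and reflections both identified.
(n-1)!/2 = 17!/2 = 355687428096000/2 = 177843714048000

177843714048000


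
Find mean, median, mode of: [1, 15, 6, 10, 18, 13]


Sorted: [1, 6, 10, 13, 15, 18]
Mean = 63/6 = 21/2
Median = 23/2
Freq: {1: 1, 15: 1, 6: 1, 10: 1, 18: 1, 13: 1}
Mode: No mode

Mean=21/2, Median=23/2, Mode=No mode


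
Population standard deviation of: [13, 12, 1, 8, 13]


Mean = 47/5
  (13-47/5)²=324/25
  (12-47/5)²=169/25
  (1-47/5)²=1764/25
  (8-47/5)²=49/25
  (13-47/5)²=324/25
Σ(x-μ)² = 526/5
σ² = (526/5)/5 = 526/25

σ = √(526/25) ≈ 4.5869


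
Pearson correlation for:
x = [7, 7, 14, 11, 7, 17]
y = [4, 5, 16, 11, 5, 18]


n=6, Σx=63, Σy=59, Σxy=749, Σx²=753, Σy²=767
r = (6×749 - 63×59)/√((6×753 - 63²)(6×767 - 59²))
= 777/√(549×1121) = 777/√615429 ≈ 777/784.4928 ≈ 0.9904

r ≈ 0.9904


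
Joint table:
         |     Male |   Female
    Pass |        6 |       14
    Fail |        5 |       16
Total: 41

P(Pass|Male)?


P(Pass|Male) = 6/(6+5) = 6/11

P = 6/11 ≈ 54.55%


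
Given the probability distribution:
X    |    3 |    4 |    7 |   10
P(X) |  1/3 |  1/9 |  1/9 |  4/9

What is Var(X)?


E[X] = 20/3
E[X²] = 164/3
Var(X) = E[X²] - (E[X])² = 164/3 - 400/9 = 92/9

Var(X) = 92/9 ≈ 10.2222


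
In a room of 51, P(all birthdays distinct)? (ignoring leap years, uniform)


P(all different) = Π(365-i)/365 for i=0..50
= (365/365)×(364/365)×...×(315/365)
= 0.025568

P ≈ 0.0256 ≈ 2.56%


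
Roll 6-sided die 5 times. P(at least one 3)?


P(no 3)^5 = (5/6)^5 = 3125/7776
P(≥1) = 1 - 3125/7776 = 4651/7776

P = 4651/7776 ≈ 59.81%


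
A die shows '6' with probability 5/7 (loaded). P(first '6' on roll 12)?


Geometric: P(X=12) = (1-p)^(k-1)×p = (2/7)^11×5/7 = 10240/13841287201

P(X=12) = 10240/13841287201 ≈ 0.00%


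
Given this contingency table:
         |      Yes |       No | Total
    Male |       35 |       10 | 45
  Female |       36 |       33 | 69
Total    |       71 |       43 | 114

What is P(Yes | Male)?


P(Yes | Male) = 35/(35+10) = 35/45 = 7/9

P(Yes|Male) = 7/9 ≈ 77.78%


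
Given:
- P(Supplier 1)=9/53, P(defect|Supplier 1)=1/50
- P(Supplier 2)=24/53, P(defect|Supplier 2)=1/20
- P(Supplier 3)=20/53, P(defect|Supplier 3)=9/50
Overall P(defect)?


P(B) = Σ P(B|Aᵢ)×P(Aᵢ)
  1/50×9/53 = 9/2650
  1/20×24/53 = 6/265
  9/50×20/53 = 18/265
Sum = 249/2650

P(defect) = 249/2650 ≈ 9.40%


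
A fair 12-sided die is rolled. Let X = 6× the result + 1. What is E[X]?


E[die] = (1+12)/2 = 13/2
E[X] = 6×13/2 + 1 = 40

E[X] = 40


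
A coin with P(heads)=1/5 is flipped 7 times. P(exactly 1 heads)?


Binomial: P(X=1) = C(7,1)×p^1×(1-p)^6
= 7 × 1/5 × 4096/15625 = 28672/78125

P(X=1) = 28672/78125 ≈ 36.70%


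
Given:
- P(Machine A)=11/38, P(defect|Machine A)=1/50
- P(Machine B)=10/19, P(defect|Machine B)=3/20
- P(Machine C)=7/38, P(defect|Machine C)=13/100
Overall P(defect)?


P(B) = Σ P(B|Aᵢ)×P(Aᵢ)
  1/50×11/38 = 11/1900
  3/20×10/19 = 3/38
  13/100×7/38 = 91/3800
Sum = 413/3800

P(defect) = 413/3800 ≈ 10.87%


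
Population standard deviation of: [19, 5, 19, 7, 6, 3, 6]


Mean = 65/7
  (19-65/7)²=4624/49
  (5-65/7)²=900/49
  (19-65/7)²=4624/49
  (7-65/7)²=256/49
  (6-65/7)²=529/49
  (3-65/7)²=1936/49
  (6-65/7)²=529/49
Σ(x-μ)² = 1914/7
σ² = (1914/7)/7 = 1914/49

σ = √(1914/49) ≈ 6.2499


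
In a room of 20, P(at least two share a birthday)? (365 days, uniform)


P(all different) = Π(365-i)/365 for i=0..19
= 0.588562
P(match) = 1 - 0.588562 = 0.411438

P ≈ 0.4114 ≈ 41.14%


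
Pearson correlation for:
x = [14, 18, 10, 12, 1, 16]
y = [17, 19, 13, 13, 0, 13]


n=6, Σx=71, Σy=75, Σxy=1074, Σx²=1021, Σy²=1157
r = (6×1074 - 71×75)/√((6×1021 - 71²)(6×1157 - 75²))
= 1119/√(1085×1317) = 1119/√1428945 ≈ 1119/1195.3849 ≈ 0.9361

r ≈ 0.9361


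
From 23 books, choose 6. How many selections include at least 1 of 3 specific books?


Complement: C(23,6) - C(20,6) = 100947 - 38760 = 62187

62187


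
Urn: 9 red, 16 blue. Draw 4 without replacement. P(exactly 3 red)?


Hypergeometric: C(9,3)×C(16,1)/C(25,4)
= 84×16/12650 = 672/6325

P(X=3) = 672/6325 ≈ 10.62%


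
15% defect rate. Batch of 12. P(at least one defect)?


P(all good) = (17/20)^12 = 582622237229761/4096000000000000
P(≥1 defect) = 3513377762770239/4096000000000000

P = 3513377762770239/4096000000000000 ≈ 85.78%


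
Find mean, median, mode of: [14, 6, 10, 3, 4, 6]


Sorted: [3, 4, 6, 6, 10, 14]
Mean = 43/6
Median = 6
Freq: {14: 1, 6: 2, 10: 1, 3: 1, 4: 1}
Mode: [6]

Mean=43/6, Median=6, Mode=6


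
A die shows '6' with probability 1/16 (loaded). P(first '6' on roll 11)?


Geometric: P(X=11) = (1-p)^(k-1)×p = (15/16)^10×1/16 = 576650390625/17592186044416

P(X=11) = 576650390625/17592186044416 ≈ 3.28%


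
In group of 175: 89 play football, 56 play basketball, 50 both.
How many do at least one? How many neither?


|A∪B| = 89+56-50 = 95
Neither = 175-95 = 80

At least one: 95; Neither: 80


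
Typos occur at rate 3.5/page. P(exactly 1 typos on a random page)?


Poisson(λ=3.5): P(X=1) = e^(-λ)×λ^k/k!
= e^(-3.5) × 3.5^1 / 1!
≈ 0.03019738342 × 3.5 / 1 ≈ 0.105691

P(X=1) ≈ 0.105691 ≈ 10.57%


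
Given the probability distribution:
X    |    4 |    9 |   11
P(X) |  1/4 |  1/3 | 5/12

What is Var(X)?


E[X] = 103/12
E[X²] = 977/12
Var(X) = E[X²] - (E[X])² = 977/12 - 10609/144 = 1115/144

Var(X) = 1115/144 ≈ 7.7431


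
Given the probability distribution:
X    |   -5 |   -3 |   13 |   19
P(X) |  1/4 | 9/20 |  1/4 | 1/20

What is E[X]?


E[X] = Σ x·P(X=x)
= (-5)×(1/4) + (-3)×(9/20) + (13)×(1/4) + (19)×(1/20)
= 8/5

E[X] = 8/5


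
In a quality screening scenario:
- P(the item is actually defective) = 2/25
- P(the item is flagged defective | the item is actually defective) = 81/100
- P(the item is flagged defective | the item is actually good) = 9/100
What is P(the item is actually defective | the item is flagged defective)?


Using Bayes' theorem:
P(A|B) = P(B|A)·P(A) / P(B)

P(the item is flagged defective) = 81/100 × 2/25 + 9/100 × 23/25
= 81/1250 + 207/2500 = 369/2500

P(the item is actually defective|the item is flagged defective) = (81/1250) / (369/2500) = 18/41

P(the item is actually defective|the item is flagged defective) = 18/41 ≈ 43.90%


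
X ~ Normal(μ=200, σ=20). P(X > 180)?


z = (180-200)/20 = -1.0
P(X > 180) = 1 - P(Z ≤ -1.0) = 1 - 0.1587 = 0.8413

P(X > 180) ≈ 0.8413


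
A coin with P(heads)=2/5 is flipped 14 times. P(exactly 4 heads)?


Binomial: P(X=4) = C(14,4)×p^4×(1-p)^10
= 1001 × 16/625 × 59049/9765625 = 945728784/6103515625

P(X=4) = 945728784/6103515625 ≈ 15.49%


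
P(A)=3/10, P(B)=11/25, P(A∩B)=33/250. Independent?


P(A)×P(B) = 33/250
P(A∩B) = 33/250
Equal ✓ → Independent

Yes, independent


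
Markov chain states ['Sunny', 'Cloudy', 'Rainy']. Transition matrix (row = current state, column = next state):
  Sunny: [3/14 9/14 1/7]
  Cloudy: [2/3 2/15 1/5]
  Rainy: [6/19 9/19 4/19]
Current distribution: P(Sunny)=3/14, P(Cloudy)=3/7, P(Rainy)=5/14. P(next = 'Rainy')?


P(next=Rainy) = Σᵢ P(now=i)×P(i→Rainy)
= 3/14×1/7 + 3/7×1/5 + 5/14×4/19
= 3/98 + 3/35 + 10/133 = 1783/9310

P = 1783/9310 ≈ 0.1915


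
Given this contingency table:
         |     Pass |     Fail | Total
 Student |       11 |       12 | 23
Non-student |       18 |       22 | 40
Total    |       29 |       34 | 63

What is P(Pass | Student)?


P(Pass | Student) = 11/(11+12) = 11/23

P(Pass|Student) = 11/23 ≈ 47.83%


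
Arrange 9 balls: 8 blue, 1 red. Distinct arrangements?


9!/(8!×1!) = 9

9


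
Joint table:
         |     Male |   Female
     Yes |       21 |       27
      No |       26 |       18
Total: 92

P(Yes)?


P(Yes) = (21+27)/92 = 48/92 = 12/23

P(Yes) = 12/23 ≈ 52.17%


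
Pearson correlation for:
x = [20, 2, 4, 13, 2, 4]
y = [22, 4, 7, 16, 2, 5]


n=6, Σx=45, Σy=56, Σxy=708, Σx²=609, Σy²=834
r = (6×708 - 45×56)/√((6×609 - 45²)(6×834 - 56²))
= 1728/√(1629×1868) = 1728/√3042972 ≈ 1728/1744.4116 ≈ 0.9906

r ≈ 0.9906


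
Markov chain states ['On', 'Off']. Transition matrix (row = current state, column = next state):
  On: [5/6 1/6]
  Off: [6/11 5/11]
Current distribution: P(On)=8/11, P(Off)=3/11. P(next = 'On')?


P(next=On) = Σᵢ P(now=i)×P(i→On)
= 8/11×5/6 + 3/11×6/11
= 20/33 + 18/121 = 274/363

P = 274/363 ≈ 0.7548


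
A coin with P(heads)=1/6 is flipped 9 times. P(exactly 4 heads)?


Binomial: P(X=4) = C(9,4)×p^4×(1-p)^5
= 126 × 1/1296 × 3125/7776 = 21875/559872

P(X=4) = 21875/559872 ≈ 3.91%


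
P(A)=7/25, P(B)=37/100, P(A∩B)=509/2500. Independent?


P(A)×P(B) = 259/2500
P(A∩B) = 509/2500
Not equal → NOT independent

No, not independent


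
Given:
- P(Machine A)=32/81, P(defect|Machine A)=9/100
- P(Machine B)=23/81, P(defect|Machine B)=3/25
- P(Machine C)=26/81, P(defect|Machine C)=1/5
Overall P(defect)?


P(B) = Σ P(B|Aᵢ)×P(Aᵢ)
  9/100×32/81 = 8/225
  3/25×23/81 = 23/675
  1/5×26/81 = 26/405
Sum = 271/2025

P(defect) = 271/2025 ≈ 13.38%


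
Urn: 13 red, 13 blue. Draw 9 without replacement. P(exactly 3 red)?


Hypergeometric: C(13,3)×C(13,6)/C(26,9)
= 286×1716/3124550 = 1716/10925

P(X=3) = 1716/10925 ≈ 15.71%


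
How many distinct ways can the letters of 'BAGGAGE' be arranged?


Letters: 7, freq: {'B': 1, 'A': 2, 'G': 3, 'E': 1}
7!/(1!×2!×3!×1!) = 5040/12 = 420

420


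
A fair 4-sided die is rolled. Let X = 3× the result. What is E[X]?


E[die] = (1+4)/2 = 5/2
E[X] = 3 × 5/2 = 15/2

E[X] = 15/2


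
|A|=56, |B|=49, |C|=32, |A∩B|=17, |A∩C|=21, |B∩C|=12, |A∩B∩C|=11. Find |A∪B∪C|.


|A∪B∪C| = 56+49+32-17-21-12+11 = 98

|A∪B∪C| = 98


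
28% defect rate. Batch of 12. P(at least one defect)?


P(all good) = (18/25)^12 = 1156831381426176/59604644775390625
P(≥1 defect) = 58447813393964449/59604644775390625

P = 58447813393964449/59604644775390625 ≈ 98.06%


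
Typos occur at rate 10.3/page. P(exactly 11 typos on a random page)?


Poisson(λ=10.3): P(X=11) = e^(-λ)×λ^k/k!
= e^(-10.3) × 10.3^11 / 11!
≈ 3.363309519e-05 × 138423387072 / 39916800 ≈ 0.116633

P(X=11) ≈ 0.116633 ≈ 11.66%


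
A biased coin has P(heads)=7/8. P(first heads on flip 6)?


Geometric: P(X=6) = (1-p)^(k-1)×p = (1/8)^5×7/8 = 7/262144

P(X=6) = 7/262144 ≈ 0.00%


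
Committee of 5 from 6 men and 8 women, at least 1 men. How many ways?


Count by #men:
  1M,4W: C(6,1)×C(8,4)=420
  2M,3W: C(6,2)×C(8,3)=840
  3M,2W: C(6,3)×C(8,2)=560
  4M,1W: C(6,4)×C(8,1)=120
  5M,0W: C(6,5)×C(8,0)=6
Total = 1946

1946


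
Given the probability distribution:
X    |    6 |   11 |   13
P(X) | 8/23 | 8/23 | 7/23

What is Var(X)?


E[X] = 227/23
E[X²] = 2439/23
Var(X) = E[X²] - (E[X])² = 2439/23 - 51529/529 = 4568/529

Var(X) = 4568/529 ≈ 8.6352


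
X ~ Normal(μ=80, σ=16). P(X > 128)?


z = (128-80)/16 = 3.0
P(X > 128) = 1 - P(Z ≤ 3.0) = 1 - 0.9987 = 0.0013

P(X > 128) ≈ 0.0013


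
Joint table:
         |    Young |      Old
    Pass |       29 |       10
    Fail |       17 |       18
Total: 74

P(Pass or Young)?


P(Pass∨Young) = P(Pass) + P(Young) - P(Pass∧Young)
= (39 + 46 - 29)/74 = 56/74 = 28/37

P = 28/37 ≈ 75.68%


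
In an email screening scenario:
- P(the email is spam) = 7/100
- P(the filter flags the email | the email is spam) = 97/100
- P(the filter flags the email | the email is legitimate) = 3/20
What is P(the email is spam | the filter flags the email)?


Using Bayes' theorem:
P(A|B) = P(B|A)·P(A) / P(B)

P(the filter flags the email) = 97/100 × 7/100 + 3/20 × 93/100
= 679/10000 + 279/2000 = 1037/5000

P(the email is spam|the filter flags the email) = (679/10000) / (1037/5000) = 679/2074

P(the email is spam|the filter flags the email) = 679/2074 ≈ 32.74%


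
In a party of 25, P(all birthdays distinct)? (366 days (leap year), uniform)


P(all different) = Π(366-i)/366 for i=0..24
= (366/366)×(365/366)×...×(342/366)
= 0.432316

P ≈ 0.4323 ≈ 43.23%


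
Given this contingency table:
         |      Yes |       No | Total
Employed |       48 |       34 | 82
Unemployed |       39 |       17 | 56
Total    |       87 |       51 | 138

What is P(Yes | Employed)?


P(Yes | Employed) = 48/(48+34) = 48/82 = 24/41

P(Yes|Employed) = 24/41 ≈ 58.54%


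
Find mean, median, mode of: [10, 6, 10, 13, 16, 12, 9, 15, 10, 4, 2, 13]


Sorted: [2, 4, 6, 9, 10, 10, 10, 12, 13, 13, 15, 16]
Mean = 120/12 = 10
Median = 10
Freq: {10: 3, 6: 1, 13: 2, 16: 1, 12: 1, 9: 1, 15: 1, 4: 1, 2: 1}
Mode: [10]

Mean=10, Median=10, Mode=10


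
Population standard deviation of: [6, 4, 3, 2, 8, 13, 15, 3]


Mean = 54/8 = 27/4
  (6-27/4)²=9/16
  (4-27/4)²=121/16
  (3-27/4)²=225/16
  (2-27/4)²=361/16
  (8-27/4)²=25/16
  (13-27/4)²=625/16
  (15-27/4)²=1089/16
  (3-27/4)²=225/16
Σ(x-μ)² = 335/2
σ² = (335/2)/8 = 335/16

σ = √(335/16) ≈ 4.5758


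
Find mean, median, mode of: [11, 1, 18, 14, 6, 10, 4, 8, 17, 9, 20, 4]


Sorted: [1, 4, 4, 6, 8, 9, 10, 11, 14, 17, 18, 20]
Mean = 122/12 = 61/6
Median = 19/2
Freq: {11: 1, 1: 1, 18: 1, 14: 1, 6: 1, 10: 1, 4: 2, 8: 1, 17: 1, 9: 1, 20: 1}
Mode: [4]

Mean=61/6, Median=19/2, Mode=4


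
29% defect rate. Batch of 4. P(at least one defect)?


P(all good) = (71/100)^4 = 25411681/100000000
P(≥1 defect) = 74588319/100000000

P = 74588319/100000000 ≈ 74.59%


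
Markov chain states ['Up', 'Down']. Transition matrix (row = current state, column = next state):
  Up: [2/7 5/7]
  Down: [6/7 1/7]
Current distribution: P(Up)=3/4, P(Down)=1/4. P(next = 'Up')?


P(next=Up) = Σᵢ P(now=i)×P(i→Up)
= 3/4×2/7 + 1/4×6/7
= 3/14 + 3/14 = 3/7

P = 3/7 ≈ 0.4286
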